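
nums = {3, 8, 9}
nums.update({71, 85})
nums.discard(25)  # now {3, 8, 9, 71, 85}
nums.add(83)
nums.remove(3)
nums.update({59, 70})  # {8, 9, 59, 70, 71, 83, 85}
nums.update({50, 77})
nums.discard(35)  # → {8, 9, 50, 59, 70, 71, 77, 83, 85}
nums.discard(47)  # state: {8, 9, 50, 59, 70, 71, 77, 83, 85}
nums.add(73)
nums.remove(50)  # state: {8, 9, 59, 70, 71, 73, 77, 83, 85}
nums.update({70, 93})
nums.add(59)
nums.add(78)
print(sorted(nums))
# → [8, 9, 59, 70, 71, 73, 77, 78, 83, 85, 93]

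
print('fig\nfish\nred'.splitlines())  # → ['fig', 'fish', 'red']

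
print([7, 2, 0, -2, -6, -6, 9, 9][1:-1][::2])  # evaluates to [2, -2, -6]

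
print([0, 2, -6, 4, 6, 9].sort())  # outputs None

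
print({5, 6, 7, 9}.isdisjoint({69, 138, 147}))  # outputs True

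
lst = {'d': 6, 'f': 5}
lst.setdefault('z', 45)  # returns 45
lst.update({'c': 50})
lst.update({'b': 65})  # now {'d': 6, 'f': 5, 'z': 45, 'c': 50, 'b': 65}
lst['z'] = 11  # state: {'d': 6, 'f': 5, 'z': 11, 'c': 50, 'b': 65}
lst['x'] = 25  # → {'d': 6, 'f': 5, 'z': 11, 'c': 50, 'b': 65, 'x': 25}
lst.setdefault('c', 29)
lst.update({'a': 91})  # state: {'d': 6, 'f': 5, 'z': 11, 'c': 50, 'b': 65, 'x': 25, 'a': 91}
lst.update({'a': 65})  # {'d': 6, 'f': 5, 'z': 11, 'c': 50, 'b': 65, 'x': 25, 'a': 65}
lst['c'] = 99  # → {'d': 6, 'f': 5, 'z': 11, 'c': 99, 'b': 65, 'x': 25, 'a': 65}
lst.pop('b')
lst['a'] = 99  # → {'d': 6, 'f': 5, 'z': 11, 'c': 99, 'x': 25, 'a': 99}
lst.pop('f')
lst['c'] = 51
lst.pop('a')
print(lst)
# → {'d': 6, 'z': 11, 'c': 51, 'x': 25}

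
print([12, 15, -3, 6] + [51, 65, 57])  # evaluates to [12, 15, -3, 6, 51, 65, 57]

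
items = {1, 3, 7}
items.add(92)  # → {1, 3, 7, 92}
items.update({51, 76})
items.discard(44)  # {1, 3, 7, 51, 76, 92}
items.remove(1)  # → {3, 7, 51, 76, 92}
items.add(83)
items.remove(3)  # {7, 51, 76, 83, 92}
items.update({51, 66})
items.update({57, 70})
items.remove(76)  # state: {7, 51, 57, 66, 70, 83, 92}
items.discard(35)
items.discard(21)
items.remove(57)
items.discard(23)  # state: {7, 51, 66, 70, 83, 92}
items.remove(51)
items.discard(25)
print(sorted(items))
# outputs [7, 66, 70, 83, 92]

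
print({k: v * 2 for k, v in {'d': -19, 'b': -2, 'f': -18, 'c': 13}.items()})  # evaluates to {'d': -38, 'b': -4, 'f': -36, 'c': 26}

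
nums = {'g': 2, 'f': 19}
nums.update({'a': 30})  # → {'g': 2, 'f': 19, 'a': 30}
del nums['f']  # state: {'g': 2, 'a': 30}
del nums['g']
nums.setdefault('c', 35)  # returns 35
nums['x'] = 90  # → {'a': 30, 'c': 35, 'x': 90}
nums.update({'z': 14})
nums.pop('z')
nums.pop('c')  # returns 35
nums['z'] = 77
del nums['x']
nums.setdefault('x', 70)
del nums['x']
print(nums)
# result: {'a': 30, 'z': 77}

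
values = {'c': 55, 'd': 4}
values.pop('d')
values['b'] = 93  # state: {'c': 55, 'b': 93}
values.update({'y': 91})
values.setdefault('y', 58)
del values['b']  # {'c': 55, 'y': 91}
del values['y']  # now {'c': 55}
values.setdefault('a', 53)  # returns 53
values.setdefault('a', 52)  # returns 53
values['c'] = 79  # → {'c': 79, 'a': 53}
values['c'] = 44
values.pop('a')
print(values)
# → {'c': 44}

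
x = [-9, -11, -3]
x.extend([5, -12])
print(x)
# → [-9, -11, -3, 5, -12]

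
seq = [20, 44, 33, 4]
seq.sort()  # [4, 20, 33, 44]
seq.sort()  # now [4, 20, 33, 44]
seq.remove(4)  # [20, 33, 44]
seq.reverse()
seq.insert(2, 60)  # [44, 33, 60, 20]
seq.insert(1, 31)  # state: [44, 31, 33, 60, 20]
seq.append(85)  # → [44, 31, 33, 60, 20, 85]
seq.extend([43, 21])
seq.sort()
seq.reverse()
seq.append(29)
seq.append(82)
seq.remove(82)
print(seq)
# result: [85, 60, 44, 43, 33, 31, 21, 20, 29]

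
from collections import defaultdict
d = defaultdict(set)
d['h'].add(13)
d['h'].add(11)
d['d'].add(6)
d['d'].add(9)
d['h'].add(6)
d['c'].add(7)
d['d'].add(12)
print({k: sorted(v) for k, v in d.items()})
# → {'h': [6, 11, 13], 'd': [6, 9, 12], 'c': [7]}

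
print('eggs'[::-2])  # sg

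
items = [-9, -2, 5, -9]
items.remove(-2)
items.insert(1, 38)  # [-9, 38, 5, -9]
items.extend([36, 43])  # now [-9, 38, 5, -9, 36, 43]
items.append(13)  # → [-9, 38, 5, -9, 36, 43, 13]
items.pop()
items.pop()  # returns 43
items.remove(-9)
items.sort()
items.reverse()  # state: [38, 36, 5, -9]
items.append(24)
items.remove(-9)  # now [38, 36, 5, 24]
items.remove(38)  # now [36, 5, 24]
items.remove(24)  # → [36, 5]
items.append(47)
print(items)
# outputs [36, 5, 47]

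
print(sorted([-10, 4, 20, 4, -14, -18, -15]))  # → [-18, -15, -14, -10, 4, 4, 20]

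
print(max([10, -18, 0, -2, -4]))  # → 10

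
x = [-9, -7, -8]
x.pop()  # -8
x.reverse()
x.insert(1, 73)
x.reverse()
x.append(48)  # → [-9, 73, -7, 48]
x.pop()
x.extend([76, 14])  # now [-9, 73, -7, 76, 14]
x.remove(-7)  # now [-9, 73, 76, 14]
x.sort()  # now [-9, 14, 73, 76]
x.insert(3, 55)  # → [-9, 14, 73, 55, 76]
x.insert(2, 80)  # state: [-9, 14, 80, 73, 55, 76]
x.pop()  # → 76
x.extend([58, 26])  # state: [-9, 14, 80, 73, 55, 58, 26]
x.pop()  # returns 26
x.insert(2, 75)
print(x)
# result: [-9, 14, 75, 80, 73, 55, 58]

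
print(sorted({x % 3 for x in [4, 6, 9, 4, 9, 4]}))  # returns [0, 1]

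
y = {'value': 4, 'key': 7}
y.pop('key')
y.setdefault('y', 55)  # 55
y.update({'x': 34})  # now {'value': 4, 'y': 55, 'x': 34}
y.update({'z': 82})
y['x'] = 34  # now {'value': 4, 'y': 55, 'x': 34, 'z': 82}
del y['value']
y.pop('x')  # 34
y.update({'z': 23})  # {'y': 55, 'z': 23}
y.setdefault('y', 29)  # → 55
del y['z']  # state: {'y': 55}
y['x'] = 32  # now {'y': 55, 'x': 32}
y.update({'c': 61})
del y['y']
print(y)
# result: {'x': 32, 'c': 61}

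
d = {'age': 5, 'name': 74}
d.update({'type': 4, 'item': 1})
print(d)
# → {'age': 5, 'name': 74, 'type': 4, 'item': 1}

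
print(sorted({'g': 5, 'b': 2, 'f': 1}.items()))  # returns [('b', 2), ('f', 1), ('g', 5)]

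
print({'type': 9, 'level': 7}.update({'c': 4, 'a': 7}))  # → None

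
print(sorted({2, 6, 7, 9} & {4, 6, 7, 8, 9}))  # [6, 7, 9]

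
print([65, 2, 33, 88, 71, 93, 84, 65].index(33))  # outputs 2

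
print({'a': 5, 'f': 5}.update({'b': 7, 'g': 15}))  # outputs None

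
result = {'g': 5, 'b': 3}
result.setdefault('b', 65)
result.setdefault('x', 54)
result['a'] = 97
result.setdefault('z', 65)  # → 65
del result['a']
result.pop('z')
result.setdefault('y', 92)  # 92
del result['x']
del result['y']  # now {'g': 5, 'b': 3}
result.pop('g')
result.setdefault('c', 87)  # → 87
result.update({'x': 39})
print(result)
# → {'b': 3, 'c': 87, 'x': 39}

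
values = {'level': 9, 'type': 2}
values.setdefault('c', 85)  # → 85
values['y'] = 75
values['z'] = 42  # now {'level': 9, 'type': 2, 'c': 85, 'y': 75, 'z': 42}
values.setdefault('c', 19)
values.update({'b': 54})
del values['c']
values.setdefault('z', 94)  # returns 42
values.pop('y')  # 75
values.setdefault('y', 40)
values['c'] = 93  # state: {'level': 9, 'type': 2, 'z': 42, 'b': 54, 'y': 40, 'c': 93}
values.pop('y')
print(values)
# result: {'level': 9, 'type': 2, 'z': 42, 'b': 54, 'c': 93}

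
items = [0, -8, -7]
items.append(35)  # [0, -8, -7, 35]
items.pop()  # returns 35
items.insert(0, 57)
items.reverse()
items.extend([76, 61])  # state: [-7, -8, 0, 57, 76, 61]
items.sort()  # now [-8, -7, 0, 57, 61, 76]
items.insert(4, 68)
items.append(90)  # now [-8, -7, 0, 57, 68, 61, 76, 90]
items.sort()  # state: [-8, -7, 0, 57, 61, 68, 76, 90]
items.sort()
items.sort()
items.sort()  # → [-8, -7, 0, 57, 61, 68, 76, 90]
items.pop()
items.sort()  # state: [-8, -7, 0, 57, 61, 68, 76]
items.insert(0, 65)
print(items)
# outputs [65, -8, -7, 0, 57, 61, 68, 76]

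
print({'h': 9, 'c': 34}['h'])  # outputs 9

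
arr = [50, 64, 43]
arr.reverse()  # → [43, 64, 50]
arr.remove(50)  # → [43, 64]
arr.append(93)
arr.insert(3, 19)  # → [43, 64, 93, 19]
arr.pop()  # 19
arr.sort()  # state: [43, 64, 93]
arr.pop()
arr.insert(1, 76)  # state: [43, 76, 64]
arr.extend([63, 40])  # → [43, 76, 64, 63, 40]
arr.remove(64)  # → [43, 76, 63, 40]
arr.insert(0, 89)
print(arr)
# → [89, 43, 76, 63, 40]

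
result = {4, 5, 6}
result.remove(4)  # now {5, 6}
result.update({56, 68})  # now {5, 6, 56, 68}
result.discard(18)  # {5, 6, 56, 68}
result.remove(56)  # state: {5, 6, 68}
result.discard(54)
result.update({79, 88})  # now {5, 6, 68, 79, 88}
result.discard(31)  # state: {5, 6, 68, 79, 88}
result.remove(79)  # {5, 6, 68, 88}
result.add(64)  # {5, 6, 64, 68, 88}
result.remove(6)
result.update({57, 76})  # {5, 57, 64, 68, 76, 88}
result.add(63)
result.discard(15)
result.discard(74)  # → {5, 57, 63, 64, 68, 76, 88}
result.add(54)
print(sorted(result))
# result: [5, 54, 57, 63, 64, 68, 76, 88]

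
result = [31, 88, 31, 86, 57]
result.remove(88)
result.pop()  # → 57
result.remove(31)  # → [31, 86]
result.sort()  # [31, 86]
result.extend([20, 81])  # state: [31, 86, 20, 81]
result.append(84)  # [31, 86, 20, 81, 84]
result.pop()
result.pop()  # 81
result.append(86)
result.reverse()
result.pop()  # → 31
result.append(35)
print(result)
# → [86, 20, 86, 35]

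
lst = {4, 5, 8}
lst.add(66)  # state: {4, 5, 8, 66}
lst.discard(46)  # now {4, 5, 8, 66}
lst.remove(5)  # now {4, 8, 66}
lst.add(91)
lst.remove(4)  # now {8, 66, 91}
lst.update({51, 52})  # {8, 51, 52, 66, 91}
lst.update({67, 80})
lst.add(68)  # {8, 51, 52, 66, 67, 68, 80, 91}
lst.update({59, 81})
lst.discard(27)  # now {8, 51, 52, 59, 66, 67, 68, 80, 81, 91}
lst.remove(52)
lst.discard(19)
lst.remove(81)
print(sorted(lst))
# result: [8, 51, 59, 66, 67, 68, 80, 91]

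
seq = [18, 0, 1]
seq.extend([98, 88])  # [18, 0, 1, 98, 88]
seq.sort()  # [0, 1, 18, 88, 98]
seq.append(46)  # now [0, 1, 18, 88, 98, 46]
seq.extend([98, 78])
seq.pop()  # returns 78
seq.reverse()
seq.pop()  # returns 0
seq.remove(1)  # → [98, 46, 98, 88, 18]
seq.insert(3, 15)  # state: [98, 46, 98, 15, 88, 18]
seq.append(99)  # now [98, 46, 98, 15, 88, 18, 99]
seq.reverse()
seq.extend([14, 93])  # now [99, 18, 88, 15, 98, 46, 98, 14, 93]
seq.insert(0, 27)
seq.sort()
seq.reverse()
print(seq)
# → [99, 98, 98, 93, 88, 46, 27, 18, 15, 14]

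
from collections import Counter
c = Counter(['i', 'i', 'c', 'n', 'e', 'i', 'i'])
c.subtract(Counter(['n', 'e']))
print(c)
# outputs Counter({'i': 4, 'c': 1, 'n': 0, 'e': 0})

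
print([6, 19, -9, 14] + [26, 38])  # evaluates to [6, 19, -9, 14, 26, 38]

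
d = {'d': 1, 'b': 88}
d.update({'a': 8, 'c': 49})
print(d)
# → {'d': 1, 'b': 88, 'a': 8, 'c': 49}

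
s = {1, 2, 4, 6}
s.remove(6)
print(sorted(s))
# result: [1, 2, 4]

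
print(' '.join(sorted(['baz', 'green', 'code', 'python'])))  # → baz code green python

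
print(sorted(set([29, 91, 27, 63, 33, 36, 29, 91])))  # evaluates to [27, 29, 33, 36, 63, 91]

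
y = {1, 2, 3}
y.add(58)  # {1, 2, 3, 58}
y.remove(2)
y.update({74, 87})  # {1, 3, 58, 74, 87}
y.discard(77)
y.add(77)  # {1, 3, 58, 74, 77, 87}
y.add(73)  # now {1, 3, 58, 73, 74, 77, 87}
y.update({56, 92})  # {1, 3, 56, 58, 73, 74, 77, 87, 92}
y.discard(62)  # {1, 3, 56, 58, 73, 74, 77, 87, 92}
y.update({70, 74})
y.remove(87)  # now {1, 3, 56, 58, 70, 73, 74, 77, 92}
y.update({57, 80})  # {1, 3, 56, 57, 58, 70, 73, 74, 77, 80, 92}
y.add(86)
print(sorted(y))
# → [1, 3, 56, 57, 58, 70, 73, 74, 77, 80, 86, 92]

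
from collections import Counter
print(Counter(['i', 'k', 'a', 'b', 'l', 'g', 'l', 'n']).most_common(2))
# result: [('l', 2), ('i', 1)]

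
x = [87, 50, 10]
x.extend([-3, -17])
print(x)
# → [87, 50, 10, -3, -17]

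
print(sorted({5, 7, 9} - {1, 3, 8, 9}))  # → [5, 7]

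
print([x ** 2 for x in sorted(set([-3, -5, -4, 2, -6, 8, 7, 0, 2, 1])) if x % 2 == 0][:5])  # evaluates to [36, 16, 0, 4, 64]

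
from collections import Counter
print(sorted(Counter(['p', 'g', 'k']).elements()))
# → ['g', 'k', 'p']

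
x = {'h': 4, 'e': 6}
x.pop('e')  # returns 6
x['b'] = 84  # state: {'h': 4, 'b': 84}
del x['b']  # {'h': 4}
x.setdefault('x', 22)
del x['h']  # {'x': 22}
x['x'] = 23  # {'x': 23}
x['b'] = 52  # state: {'x': 23, 'b': 52}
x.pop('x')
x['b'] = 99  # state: {'b': 99}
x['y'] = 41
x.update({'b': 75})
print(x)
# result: {'b': 75, 'y': 41}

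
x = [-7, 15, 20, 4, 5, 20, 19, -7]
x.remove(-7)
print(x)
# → [15, 20, 4, 5, 20, 19, -7]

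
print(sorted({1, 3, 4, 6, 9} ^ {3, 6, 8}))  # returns [1, 4, 8, 9]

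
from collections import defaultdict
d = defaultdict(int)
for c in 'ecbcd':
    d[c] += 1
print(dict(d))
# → {'e': 1, 'c': 2, 'b': 1, 'd': 1}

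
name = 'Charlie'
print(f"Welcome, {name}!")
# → Welcome, Charlie!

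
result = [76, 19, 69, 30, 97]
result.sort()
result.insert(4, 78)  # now [19, 30, 69, 76, 78, 97]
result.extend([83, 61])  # [19, 30, 69, 76, 78, 97, 83, 61]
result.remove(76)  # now [19, 30, 69, 78, 97, 83, 61]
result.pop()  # 61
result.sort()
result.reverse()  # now [97, 83, 78, 69, 30, 19]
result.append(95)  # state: [97, 83, 78, 69, 30, 19, 95]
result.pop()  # 95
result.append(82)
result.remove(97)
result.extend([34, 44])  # [83, 78, 69, 30, 19, 82, 34, 44]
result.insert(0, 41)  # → [41, 83, 78, 69, 30, 19, 82, 34, 44]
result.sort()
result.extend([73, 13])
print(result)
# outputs [19, 30, 34, 41, 44, 69, 78, 82, 83, 73, 13]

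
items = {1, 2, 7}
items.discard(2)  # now {1, 7}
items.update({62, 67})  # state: {1, 7, 62, 67}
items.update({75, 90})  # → {1, 7, 62, 67, 75, 90}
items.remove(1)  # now {7, 62, 67, 75, 90}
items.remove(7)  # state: {62, 67, 75, 90}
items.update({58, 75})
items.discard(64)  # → {58, 62, 67, 75, 90}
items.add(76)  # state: {58, 62, 67, 75, 76, 90}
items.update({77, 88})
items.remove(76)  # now {58, 62, 67, 75, 77, 88, 90}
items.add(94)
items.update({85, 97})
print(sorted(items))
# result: [58, 62, 67, 75, 77, 85, 88, 90, 94, 97]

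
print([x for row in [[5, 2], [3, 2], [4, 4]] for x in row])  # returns [5, 2, 3, 2, 4, 4]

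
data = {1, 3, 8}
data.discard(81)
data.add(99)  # {1, 3, 8, 99}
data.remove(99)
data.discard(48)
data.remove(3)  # {1, 8}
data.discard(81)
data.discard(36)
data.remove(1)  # {8}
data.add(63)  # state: {8, 63}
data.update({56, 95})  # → {8, 56, 63, 95}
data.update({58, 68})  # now {8, 56, 58, 63, 68, 95}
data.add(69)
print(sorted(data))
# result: [8, 56, 58, 63, 68, 69, 95]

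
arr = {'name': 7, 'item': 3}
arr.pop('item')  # 3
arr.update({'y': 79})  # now {'name': 7, 'y': 79}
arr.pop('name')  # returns 7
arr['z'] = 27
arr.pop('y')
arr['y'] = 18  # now {'z': 27, 'y': 18}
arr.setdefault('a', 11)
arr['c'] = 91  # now {'z': 27, 'y': 18, 'a': 11, 'c': 91}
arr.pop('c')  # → 91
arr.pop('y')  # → 18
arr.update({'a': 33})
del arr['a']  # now {'z': 27}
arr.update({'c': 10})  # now {'z': 27, 'c': 10}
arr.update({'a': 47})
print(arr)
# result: {'z': 27, 'c': 10, 'a': 47}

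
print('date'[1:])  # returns ate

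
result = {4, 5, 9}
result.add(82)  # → {4, 5, 9, 82}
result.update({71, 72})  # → {4, 5, 9, 71, 72, 82}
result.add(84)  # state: {4, 5, 9, 71, 72, 82, 84}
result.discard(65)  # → {4, 5, 9, 71, 72, 82, 84}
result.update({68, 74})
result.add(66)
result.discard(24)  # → {4, 5, 9, 66, 68, 71, 72, 74, 82, 84}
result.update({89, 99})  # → {4, 5, 9, 66, 68, 71, 72, 74, 82, 84, 89, 99}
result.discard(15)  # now {4, 5, 9, 66, 68, 71, 72, 74, 82, 84, 89, 99}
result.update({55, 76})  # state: {4, 5, 9, 55, 66, 68, 71, 72, 74, 76, 82, 84, 89, 99}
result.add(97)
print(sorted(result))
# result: [4, 5, 9, 55, 66, 68, 71, 72, 74, 76, 82, 84, 89, 97, 99]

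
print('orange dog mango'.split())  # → ['orange', 'dog', 'mango']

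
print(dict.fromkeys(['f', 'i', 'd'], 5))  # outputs {'f': 5, 'i': 5, 'd': 5}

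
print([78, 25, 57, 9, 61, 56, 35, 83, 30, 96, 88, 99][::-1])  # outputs [99, 88, 96, 30, 83, 35, 56, 61, 9, 57, 25, 78]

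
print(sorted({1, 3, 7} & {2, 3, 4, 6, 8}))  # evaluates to [3]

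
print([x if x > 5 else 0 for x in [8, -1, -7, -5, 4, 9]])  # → [8, 0, 0, 0, 0, 9]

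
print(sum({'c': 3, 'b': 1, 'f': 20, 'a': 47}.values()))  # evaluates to 71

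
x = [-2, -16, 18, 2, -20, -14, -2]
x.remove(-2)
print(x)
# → [-16, 18, 2, -20, -14, -2]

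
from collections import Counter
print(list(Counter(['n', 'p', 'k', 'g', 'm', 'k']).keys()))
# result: ['n', 'p', 'k', 'g', 'm']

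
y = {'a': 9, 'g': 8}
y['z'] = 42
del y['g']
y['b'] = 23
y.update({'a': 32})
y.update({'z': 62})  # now {'a': 32, 'z': 62, 'b': 23}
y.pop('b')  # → 23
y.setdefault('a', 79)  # 32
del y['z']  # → {'a': 32}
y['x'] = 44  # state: {'a': 32, 'x': 44}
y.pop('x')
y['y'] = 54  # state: {'a': 32, 'y': 54}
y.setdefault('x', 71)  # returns 71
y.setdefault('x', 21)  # 71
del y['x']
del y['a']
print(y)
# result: {'y': 54}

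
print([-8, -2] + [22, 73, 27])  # [-8, -2, 22, 73, 27]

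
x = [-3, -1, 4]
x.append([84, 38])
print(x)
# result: [-3, -1, 4, [84, 38]]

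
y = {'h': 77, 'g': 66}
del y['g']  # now {'h': 77}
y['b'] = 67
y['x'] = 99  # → {'h': 77, 'b': 67, 'x': 99}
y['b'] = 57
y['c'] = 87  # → {'h': 77, 'b': 57, 'x': 99, 'c': 87}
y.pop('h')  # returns 77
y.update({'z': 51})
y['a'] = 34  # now {'b': 57, 'x': 99, 'c': 87, 'z': 51, 'a': 34}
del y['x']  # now {'b': 57, 'c': 87, 'z': 51, 'a': 34}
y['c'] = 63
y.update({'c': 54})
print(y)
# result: {'b': 57, 'c': 54, 'z': 51, 'a': 34}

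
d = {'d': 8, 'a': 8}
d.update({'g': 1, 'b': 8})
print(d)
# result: {'d': 8, 'a': 8, 'g': 1, 'b': 8}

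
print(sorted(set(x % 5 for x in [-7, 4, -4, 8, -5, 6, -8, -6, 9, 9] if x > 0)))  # [1, 3, 4]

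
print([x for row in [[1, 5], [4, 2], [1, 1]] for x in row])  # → [1, 5, 4, 2, 1, 1]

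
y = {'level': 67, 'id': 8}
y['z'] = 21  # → {'level': 67, 'id': 8, 'z': 21}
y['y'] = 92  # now {'level': 67, 'id': 8, 'z': 21, 'y': 92}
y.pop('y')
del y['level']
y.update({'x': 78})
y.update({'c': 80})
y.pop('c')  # 80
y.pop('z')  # 21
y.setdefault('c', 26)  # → 26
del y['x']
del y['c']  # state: {'id': 8}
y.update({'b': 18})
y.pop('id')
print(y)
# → {'b': 18}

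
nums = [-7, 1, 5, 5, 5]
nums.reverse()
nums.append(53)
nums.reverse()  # [53, -7, 1, 5, 5, 5]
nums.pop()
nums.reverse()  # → [5, 5, 1, -7, 53]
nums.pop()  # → 53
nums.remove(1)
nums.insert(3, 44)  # [5, 5, -7, 44]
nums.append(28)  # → [5, 5, -7, 44, 28]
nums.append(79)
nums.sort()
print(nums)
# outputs [-7, 5, 5, 28, 44, 79]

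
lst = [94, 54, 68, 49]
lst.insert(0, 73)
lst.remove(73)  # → [94, 54, 68, 49]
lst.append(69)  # [94, 54, 68, 49, 69]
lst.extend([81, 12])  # [94, 54, 68, 49, 69, 81, 12]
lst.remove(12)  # [94, 54, 68, 49, 69, 81]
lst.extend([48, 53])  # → [94, 54, 68, 49, 69, 81, 48, 53]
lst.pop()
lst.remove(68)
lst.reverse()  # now [48, 81, 69, 49, 54, 94]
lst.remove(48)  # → [81, 69, 49, 54, 94]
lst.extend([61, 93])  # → [81, 69, 49, 54, 94, 61, 93]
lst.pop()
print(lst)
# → [81, 69, 49, 54, 94, 61]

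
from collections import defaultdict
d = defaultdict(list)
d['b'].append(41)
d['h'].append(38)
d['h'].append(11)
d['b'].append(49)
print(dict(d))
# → {'b': [41, 49], 'h': [38, 11]}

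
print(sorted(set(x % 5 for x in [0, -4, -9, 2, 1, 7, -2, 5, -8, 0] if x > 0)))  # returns [0, 1, 2]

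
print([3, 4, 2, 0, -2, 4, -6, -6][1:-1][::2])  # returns [4, 0, 4]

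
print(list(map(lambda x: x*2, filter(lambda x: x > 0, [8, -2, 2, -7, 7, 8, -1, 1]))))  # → [16, 4, 14, 16, 2]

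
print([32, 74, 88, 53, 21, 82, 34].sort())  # None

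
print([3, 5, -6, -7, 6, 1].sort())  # None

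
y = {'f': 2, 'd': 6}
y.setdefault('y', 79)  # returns 79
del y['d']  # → {'f': 2, 'y': 79}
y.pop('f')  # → 2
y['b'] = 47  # {'y': 79, 'b': 47}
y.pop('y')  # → 79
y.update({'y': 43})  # {'b': 47, 'y': 43}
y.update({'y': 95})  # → {'b': 47, 'y': 95}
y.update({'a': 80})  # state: {'b': 47, 'y': 95, 'a': 80}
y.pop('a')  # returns 80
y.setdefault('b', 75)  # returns 47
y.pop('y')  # 95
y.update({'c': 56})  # {'b': 47, 'c': 56}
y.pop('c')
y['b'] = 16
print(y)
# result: {'b': 16}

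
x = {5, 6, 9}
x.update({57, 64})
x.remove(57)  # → {5, 6, 9, 64}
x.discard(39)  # {5, 6, 9, 64}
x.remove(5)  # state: {6, 9, 64}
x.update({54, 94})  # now {6, 9, 54, 64, 94}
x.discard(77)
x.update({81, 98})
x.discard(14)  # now {6, 9, 54, 64, 81, 94, 98}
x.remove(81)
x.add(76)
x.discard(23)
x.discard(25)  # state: {6, 9, 54, 64, 76, 94, 98}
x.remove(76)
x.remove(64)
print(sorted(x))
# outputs [6, 9, 54, 94, 98]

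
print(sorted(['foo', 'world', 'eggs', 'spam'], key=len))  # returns ['foo', 'eggs', 'spam', 'world']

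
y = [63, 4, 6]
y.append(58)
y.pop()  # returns 58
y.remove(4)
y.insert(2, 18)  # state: [63, 6, 18]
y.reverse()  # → [18, 6, 63]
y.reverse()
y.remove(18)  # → [63, 6]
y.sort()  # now [6, 63]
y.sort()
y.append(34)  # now [6, 63, 34]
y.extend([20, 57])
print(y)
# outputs [6, 63, 34, 20, 57]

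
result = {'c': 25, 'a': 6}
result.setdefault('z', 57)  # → 57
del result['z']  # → {'c': 25, 'a': 6}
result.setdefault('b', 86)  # 86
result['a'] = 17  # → {'c': 25, 'a': 17, 'b': 86}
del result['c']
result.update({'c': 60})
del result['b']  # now {'a': 17, 'c': 60}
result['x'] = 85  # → {'a': 17, 'c': 60, 'x': 85}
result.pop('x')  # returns 85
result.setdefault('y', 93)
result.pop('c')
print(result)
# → {'a': 17, 'y': 93}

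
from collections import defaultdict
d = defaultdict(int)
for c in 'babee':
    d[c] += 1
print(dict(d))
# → {'b': 2, 'a': 1, 'e': 2}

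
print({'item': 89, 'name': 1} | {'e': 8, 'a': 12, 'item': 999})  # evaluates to {'item': 999, 'name': 1, 'e': 8, 'a': 12}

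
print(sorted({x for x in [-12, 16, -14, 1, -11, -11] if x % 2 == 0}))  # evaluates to [-14, -12, 16]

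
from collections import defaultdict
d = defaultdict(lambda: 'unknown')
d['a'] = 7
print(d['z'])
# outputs unknown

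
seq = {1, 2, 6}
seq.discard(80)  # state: {1, 2, 6}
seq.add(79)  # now {1, 2, 6, 79}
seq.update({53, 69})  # {1, 2, 6, 53, 69, 79}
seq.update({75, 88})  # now {1, 2, 6, 53, 69, 75, 79, 88}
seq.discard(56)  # {1, 2, 6, 53, 69, 75, 79, 88}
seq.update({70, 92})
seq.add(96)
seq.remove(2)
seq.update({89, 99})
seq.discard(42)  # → {1, 6, 53, 69, 70, 75, 79, 88, 89, 92, 96, 99}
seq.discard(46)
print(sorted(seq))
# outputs [1, 6, 53, 69, 70, 75, 79, 88, 89, 92, 96, 99]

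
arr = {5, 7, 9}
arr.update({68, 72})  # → {5, 7, 9, 68, 72}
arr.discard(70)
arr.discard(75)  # {5, 7, 9, 68, 72}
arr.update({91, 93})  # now {5, 7, 9, 68, 72, 91, 93}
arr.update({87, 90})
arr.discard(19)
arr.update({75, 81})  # {5, 7, 9, 68, 72, 75, 81, 87, 90, 91, 93}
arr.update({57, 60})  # {5, 7, 9, 57, 60, 68, 72, 75, 81, 87, 90, 91, 93}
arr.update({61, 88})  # {5, 7, 9, 57, 60, 61, 68, 72, 75, 81, 87, 88, 90, 91, 93}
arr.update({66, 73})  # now {5, 7, 9, 57, 60, 61, 66, 68, 72, 73, 75, 81, 87, 88, 90, 91, 93}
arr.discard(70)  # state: {5, 7, 9, 57, 60, 61, 66, 68, 72, 73, 75, 81, 87, 88, 90, 91, 93}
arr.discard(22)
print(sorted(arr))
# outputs [5, 7, 9, 57, 60, 61, 66, 68, 72, 73, 75, 81, 87, 88, 90, 91, 93]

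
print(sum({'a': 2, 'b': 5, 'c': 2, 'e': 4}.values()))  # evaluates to 13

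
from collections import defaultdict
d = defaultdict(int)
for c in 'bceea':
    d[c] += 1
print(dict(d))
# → {'b': 1, 'c': 1, 'e': 2, 'a': 1}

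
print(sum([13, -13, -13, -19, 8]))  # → -24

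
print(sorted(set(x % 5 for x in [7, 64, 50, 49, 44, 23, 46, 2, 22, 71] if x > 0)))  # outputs [0, 1, 2, 3, 4]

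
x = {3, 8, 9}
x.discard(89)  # {3, 8, 9}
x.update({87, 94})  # {3, 8, 9, 87, 94}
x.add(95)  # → {3, 8, 9, 87, 94, 95}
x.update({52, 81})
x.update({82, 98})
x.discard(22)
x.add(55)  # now {3, 8, 9, 52, 55, 81, 82, 87, 94, 95, 98}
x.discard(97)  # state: {3, 8, 9, 52, 55, 81, 82, 87, 94, 95, 98}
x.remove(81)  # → {3, 8, 9, 52, 55, 82, 87, 94, 95, 98}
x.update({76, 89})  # {3, 8, 9, 52, 55, 76, 82, 87, 89, 94, 95, 98}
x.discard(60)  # {3, 8, 9, 52, 55, 76, 82, 87, 89, 94, 95, 98}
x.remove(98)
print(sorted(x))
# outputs [3, 8, 9, 52, 55, 76, 82, 87, 89, 94, 95]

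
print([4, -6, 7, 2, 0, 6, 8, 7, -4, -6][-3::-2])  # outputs [7, 6, 2, -6]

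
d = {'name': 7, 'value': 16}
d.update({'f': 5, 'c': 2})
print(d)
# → {'name': 7, 'value': 16, 'f': 5, 'c': 2}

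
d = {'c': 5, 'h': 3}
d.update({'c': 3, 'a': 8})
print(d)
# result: {'c': 3, 'h': 3, 'a': 8}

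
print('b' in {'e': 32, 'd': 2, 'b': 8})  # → True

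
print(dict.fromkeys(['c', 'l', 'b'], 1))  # {'c': 1, 'l': 1, 'b': 1}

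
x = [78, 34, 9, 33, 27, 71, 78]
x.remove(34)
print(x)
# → [78, 9, 33, 27, 71, 78]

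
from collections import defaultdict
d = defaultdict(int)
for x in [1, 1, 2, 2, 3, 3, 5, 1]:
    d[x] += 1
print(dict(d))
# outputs {1: 3, 2: 2, 3: 2, 5: 1}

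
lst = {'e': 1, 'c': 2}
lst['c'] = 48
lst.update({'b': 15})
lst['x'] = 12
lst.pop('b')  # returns 15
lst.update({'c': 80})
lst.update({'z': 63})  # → {'e': 1, 'c': 80, 'x': 12, 'z': 63}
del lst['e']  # {'c': 80, 'x': 12, 'z': 63}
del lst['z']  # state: {'c': 80, 'x': 12}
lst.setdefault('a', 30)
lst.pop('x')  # 12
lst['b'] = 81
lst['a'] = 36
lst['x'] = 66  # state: {'c': 80, 'a': 36, 'b': 81, 'x': 66}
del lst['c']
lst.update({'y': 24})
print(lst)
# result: {'a': 36, 'b': 81, 'x': 66, 'y': 24}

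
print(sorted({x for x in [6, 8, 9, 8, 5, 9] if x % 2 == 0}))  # [6, 8]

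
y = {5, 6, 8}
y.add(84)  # {5, 6, 8, 84}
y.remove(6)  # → {5, 8, 84}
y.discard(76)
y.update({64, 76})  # {5, 8, 64, 76, 84}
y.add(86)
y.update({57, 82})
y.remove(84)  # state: {5, 8, 57, 64, 76, 82, 86}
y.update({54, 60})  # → {5, 8, 54, 57, 60, 64, 76, 82, 86}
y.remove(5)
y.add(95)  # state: {8, 54, 57, 60, 64, 76, 82, 86, 95}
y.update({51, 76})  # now {8, 51, 54, 57, 60, 64, 76, 82, 86, 95}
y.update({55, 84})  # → {8, 51, 54, 55, 57, 60, 64, 76, 82, 84, 86, 95}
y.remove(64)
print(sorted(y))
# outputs [8, 51, 54, 55, 57, 60, 76, 82, 84, 86, 95]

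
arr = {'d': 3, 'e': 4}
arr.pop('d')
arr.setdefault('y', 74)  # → 74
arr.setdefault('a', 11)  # 11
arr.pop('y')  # 74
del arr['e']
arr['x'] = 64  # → {'a': 11, 'x': 64}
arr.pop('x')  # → 64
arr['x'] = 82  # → {'a': 11, 'x': 82}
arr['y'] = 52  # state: {'a': 11, 'x': 82, 'y': 52}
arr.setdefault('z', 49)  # 49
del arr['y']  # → {'a': 11, 'x': 82, 'z': 49}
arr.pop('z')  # 49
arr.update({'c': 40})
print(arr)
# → {'a': 11, 'x': 82, 'c': 40}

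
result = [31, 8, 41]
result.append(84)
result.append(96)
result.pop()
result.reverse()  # [84, 41, 8, 31]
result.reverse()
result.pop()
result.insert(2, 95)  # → [31, 8, 95, 41]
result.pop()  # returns 41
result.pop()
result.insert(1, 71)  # [31, 71, 8]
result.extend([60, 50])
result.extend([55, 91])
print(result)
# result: [31, 71, 8, 60, 50, 55, 91]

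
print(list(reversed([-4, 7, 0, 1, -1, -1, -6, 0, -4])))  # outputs [-4, 0, -6, -1, -1, 1, 0, 7, -4]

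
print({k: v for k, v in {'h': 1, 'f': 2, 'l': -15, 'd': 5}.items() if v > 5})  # {}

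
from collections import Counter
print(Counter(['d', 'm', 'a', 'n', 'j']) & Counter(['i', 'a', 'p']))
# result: Counter({'a': 1})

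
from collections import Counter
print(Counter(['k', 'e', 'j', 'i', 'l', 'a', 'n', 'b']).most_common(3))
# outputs [('k', 1), ('e', 1), ('j', 1)]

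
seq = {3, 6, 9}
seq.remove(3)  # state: {6, 9}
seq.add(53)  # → {6, 9, 53}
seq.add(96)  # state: {6, 9, 53, 96}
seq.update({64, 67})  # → {6, 9, 53, 64, 67, 96}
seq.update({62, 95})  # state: {6, 9, 53, 62, 64, 67, 95, 96}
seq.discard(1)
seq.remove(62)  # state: {6, 9, 53, 64, 67, 95, 96}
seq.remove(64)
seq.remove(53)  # {6, 9, 67, 95, 96}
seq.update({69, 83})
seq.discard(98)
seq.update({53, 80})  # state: {6, 9, 53, 67, 69, 80, 83, 95, 96}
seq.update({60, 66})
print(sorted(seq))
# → [6, 9, 53, 60, 66, 67, 69, 80, 83, 95, 96]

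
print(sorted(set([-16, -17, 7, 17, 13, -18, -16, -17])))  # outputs [-18, -17, -16, 7, 13, 17]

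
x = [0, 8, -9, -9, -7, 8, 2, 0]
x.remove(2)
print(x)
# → [0, 8, -9, -9, -7, 8, 0]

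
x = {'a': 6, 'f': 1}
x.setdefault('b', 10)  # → 10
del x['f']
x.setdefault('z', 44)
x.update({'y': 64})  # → {'a': 6, 'b': 10, 'z': 44, 'y': 64}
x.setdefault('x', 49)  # 49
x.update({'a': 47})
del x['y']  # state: {'a': 47, 'b': 10, 'z': 44, 'x': 49}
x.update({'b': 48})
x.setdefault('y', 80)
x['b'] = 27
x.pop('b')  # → 27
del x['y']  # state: {'a': 47, 'z': 44, 'x': 49}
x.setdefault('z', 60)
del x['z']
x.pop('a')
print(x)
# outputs {'x': 49}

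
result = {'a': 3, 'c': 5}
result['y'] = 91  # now {'a': 3, 'c': 5, 'y': 91}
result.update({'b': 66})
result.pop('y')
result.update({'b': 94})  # {'a': 3, 'c': 5, 'b': 94}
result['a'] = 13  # {'a': 13, 'c': 5, 'b': 94}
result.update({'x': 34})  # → {'a': 13, 'c': 5, 'b': 94, 'x': 34}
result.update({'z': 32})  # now {'a': 13, 'c': 5, 'b': 94, 'x': 34, 'z': 32}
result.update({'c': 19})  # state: {'a': 13, 'c': 19, 'b': 94, 'x': 34, 'z': 32}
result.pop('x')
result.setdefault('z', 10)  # 32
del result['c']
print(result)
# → {'a': 13, 'b': 94, 'z': 32}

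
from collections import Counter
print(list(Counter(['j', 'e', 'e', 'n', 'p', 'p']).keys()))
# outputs ['j', 'e', 'n', 'p']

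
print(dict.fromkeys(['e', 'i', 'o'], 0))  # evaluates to {'e': 0, 'i': 0, 'o': 0}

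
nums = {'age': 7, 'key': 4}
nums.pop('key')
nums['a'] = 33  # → {'age': 7, 'a': 33}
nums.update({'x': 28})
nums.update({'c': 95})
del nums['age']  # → {'a': 33, 'x': 28, 'c': 95}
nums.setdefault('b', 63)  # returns 63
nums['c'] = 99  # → {'a': 33, 'x': 28, 'c': 99, 'b': 63}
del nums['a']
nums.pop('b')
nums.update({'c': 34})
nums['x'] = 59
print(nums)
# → {'x': 59, 'c': 34}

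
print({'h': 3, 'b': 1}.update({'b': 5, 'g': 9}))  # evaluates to None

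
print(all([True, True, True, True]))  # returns True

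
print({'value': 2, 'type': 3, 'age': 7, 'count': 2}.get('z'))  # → None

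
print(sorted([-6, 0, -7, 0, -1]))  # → [-7, -6, -1, 0, 0]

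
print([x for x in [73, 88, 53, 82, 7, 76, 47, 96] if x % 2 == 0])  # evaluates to [88, 82, 76, 96]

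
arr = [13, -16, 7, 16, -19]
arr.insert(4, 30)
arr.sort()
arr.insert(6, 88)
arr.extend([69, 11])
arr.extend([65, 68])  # [-19, -16, 7, 13, 16, 30, 88, 69, 11, 65, 68]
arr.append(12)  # [-19, -16, 7, 13, 16, 30, 88, 69, 11, 65, 68, 12]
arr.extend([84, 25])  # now [-19, -16, 7, 13, 16, 30, 88, 69, 11, 65, 68, 12, 84, 25]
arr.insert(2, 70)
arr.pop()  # 25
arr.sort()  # [-19, -16, 7, 11, 12, 13, 16, 30, 65, 68, 69, 70, 84, 88]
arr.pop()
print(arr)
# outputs [-19, -16, 7, 11, 12, 13, 16, 30, 65, 68, 69, 70, 84]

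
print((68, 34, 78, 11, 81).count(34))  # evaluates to 1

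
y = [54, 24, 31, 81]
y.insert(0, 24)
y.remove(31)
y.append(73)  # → [24, 54, 24, 81, 73]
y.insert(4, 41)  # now [24, 54, 24, 81, 41, 73]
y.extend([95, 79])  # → [24, 54, 24, 81, 41, 73, 95, 79]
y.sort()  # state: [24, 24, 41, 54, 73, 79, 81, 95]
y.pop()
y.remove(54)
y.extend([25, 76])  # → [24, 24, 41, 73, 79, 81, 25, 76]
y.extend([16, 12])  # [24, 24, 41, 73, 79, 81, 25, 76, 16, 12]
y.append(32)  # [24, 24, 41, 73, 79, 81, 25, 76, 16, 12, 32]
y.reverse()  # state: [32, 12, 16, 76, 25, 81, 79, 73, 41, 24, 24]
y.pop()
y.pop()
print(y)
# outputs [32, 12, 16, 76, 25, 81, 79, 73, 41]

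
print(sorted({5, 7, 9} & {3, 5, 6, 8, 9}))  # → [5, 9]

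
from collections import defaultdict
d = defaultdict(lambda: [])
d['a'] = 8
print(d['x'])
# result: []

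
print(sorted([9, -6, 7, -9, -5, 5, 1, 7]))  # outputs [-9, -6, -5, 1, 5, 7, 7, 9]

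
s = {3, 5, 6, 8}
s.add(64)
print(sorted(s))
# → [3, 5, 6, 8, 64]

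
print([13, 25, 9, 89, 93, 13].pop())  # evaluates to 13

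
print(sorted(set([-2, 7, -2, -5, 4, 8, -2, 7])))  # [-5, -2, 4, 7, 8]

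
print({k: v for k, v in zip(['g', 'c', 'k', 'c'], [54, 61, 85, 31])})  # {'g': 54, 'c': 31, 'k': 85}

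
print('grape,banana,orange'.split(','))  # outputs ['grape', 'banana', 'orange']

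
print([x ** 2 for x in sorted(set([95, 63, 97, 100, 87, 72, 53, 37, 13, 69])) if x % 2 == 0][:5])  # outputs [5184, 10000]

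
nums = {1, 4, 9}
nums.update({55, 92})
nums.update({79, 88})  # {1, 4, 9, 55, 79, 88, 92}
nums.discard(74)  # {1, 4, 9, 55, 79, 88, 92}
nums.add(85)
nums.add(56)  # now {1, 4, 9, 55, 56, 79, 85, 88, 92}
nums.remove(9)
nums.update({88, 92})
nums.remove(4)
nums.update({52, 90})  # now {1, 52, 55, 56, 79, 85, 88, 90, 92}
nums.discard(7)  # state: {1, 52, 55, 56, 79, 85, 88, 90, 92}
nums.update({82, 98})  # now {1, 52, 55, 56, 79, 82, 85, 88, 90, 92, 98}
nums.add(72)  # {1, 52, 55, 56, 72, 79, 82, 85, 88, 90, 92, 98}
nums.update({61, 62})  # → {1, 52, 55, 56, 61, 62, 72, 79, 82, 85, 88, 90, 92, 98}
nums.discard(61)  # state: {1, 52, 55, 56, 62, 72, 79, 82, 85, 88, 90, 92, 98}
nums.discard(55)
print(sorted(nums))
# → [1, 52, 56, 62, 72, 79, 82, 85, 88, 90, 92, 98]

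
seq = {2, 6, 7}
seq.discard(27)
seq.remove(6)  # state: {2, 7}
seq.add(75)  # {2, 7, 75}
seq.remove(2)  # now {7, 75}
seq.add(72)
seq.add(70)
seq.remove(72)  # {7, 70, 75}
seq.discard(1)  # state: {7, 70, 75}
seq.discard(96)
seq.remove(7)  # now {70, 75}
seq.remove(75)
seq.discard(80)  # {70}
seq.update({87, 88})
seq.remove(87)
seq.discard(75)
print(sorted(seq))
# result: [70, 88]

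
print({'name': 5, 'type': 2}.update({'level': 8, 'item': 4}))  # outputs None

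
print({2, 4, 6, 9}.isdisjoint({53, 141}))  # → True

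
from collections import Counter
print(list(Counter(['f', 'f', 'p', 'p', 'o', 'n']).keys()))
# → ['f', 'p', 'o', 'n']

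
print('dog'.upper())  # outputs DOG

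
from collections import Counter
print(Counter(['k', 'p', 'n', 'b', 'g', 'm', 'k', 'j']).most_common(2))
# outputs [('k', 2), ('p', 1)]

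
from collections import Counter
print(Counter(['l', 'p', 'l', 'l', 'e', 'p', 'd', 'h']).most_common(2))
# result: [('l', 3), ('p', 2)]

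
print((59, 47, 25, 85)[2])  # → 25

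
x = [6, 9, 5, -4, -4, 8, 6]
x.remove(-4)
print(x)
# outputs [6, 9, 5, -4, 8, 6]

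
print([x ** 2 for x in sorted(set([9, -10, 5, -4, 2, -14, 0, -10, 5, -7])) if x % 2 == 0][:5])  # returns [196, 100, 16, 0, 4]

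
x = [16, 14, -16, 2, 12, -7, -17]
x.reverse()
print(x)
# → [-17, -7, 12, 2, -16, 14, 16]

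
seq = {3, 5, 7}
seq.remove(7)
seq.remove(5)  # {3}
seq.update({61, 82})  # {3, 61, 82}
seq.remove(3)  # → {61, 82}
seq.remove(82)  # {61}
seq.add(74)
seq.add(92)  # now {61, 74, 92}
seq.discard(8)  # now {61, 74, 92}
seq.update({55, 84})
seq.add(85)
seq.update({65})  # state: {55, 61, 65, 74, 84, 85, 92}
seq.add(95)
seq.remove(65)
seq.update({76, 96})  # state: {55, 61, 74, 76, 84, 85, 92, 95, 96}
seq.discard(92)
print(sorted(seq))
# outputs [55, 61, 74, 76, 84, 85, 95, 96]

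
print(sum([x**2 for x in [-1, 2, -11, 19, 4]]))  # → 503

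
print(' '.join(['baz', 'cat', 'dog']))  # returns baz cat dog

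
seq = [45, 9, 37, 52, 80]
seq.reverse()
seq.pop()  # 45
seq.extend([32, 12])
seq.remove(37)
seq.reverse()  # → [12, 32, 9, 52, 80]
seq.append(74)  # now [12, 32, 9, 52, 80, 74]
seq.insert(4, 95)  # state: [12, 32, 9, 52, 95, 80, 74]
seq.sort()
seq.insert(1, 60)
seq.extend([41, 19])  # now [9, 60, 12, 32, 52, 74, 80, 95, 41, 19]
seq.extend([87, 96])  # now [9, 60, 12, 32, 52, 74, 80, 95, 41, 19, 87, 96]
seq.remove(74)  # [9, 60, 12, 32, 52, 80, 95, 41, 19, 87, 96]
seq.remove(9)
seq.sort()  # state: [12, 19, 32, 41, 52, 60, 80, 87, 95, 96]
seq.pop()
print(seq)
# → [12, 19, 32, 41, 52, 60, 80, 87, 95]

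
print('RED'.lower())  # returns red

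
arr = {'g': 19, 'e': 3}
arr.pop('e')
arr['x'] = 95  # {'g': 19, 'x': 95}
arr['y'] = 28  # {'g': 19, 'x': 95, 'y': 28}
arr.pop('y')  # 28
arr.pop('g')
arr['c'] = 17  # {'x': 95, 'c': 17}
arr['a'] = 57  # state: {'x': 95, 'c': 17, 'a': 57}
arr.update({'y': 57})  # {'x': 95, 'c': 17, 'a': 57, 'y': 57}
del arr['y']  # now {'x': 95, 'c': 17, 'a': 57}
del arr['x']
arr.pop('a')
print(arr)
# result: {'c': 17}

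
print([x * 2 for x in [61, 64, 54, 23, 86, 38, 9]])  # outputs [122, 128, 108, 46, 172, 76, 18]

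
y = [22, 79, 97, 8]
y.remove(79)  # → [22, 97, 8]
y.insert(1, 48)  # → [22, 48, 97, 8]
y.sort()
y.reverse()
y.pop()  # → 8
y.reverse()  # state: [22, 48, 97]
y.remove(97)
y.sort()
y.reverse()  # [48, 22]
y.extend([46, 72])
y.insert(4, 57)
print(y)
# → [48, 22, 46, 72, 57]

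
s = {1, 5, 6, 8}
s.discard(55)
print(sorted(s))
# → [1, 5, 6, 8]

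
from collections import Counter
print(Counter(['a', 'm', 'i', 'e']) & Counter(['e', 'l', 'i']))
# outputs Counter({'i': 1, 'e': 1})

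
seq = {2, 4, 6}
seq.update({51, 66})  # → {2, 4, 6, 51, 66}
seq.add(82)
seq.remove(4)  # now {2, 6, 51, 66, 82}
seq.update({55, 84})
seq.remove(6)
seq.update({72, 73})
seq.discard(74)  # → {2, 51, 55, 66, 72, 73, 82, 84}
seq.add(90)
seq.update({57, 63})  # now {2, 51, 55, 57, 63, 66, 72, 73, 82, 84, 90}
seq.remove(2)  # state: {51, 55, 57, 63, 66, 72, 73, 82, 84, 90}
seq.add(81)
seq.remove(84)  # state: {51, 55, 57, 63, 66, 72, 73, 81, 82, 90}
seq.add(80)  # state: {51, 55, 57, 63, 66, 72, 73, 80, 81, 82, 90}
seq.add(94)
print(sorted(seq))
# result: [51, 55, 57, 63, 66, 72, 73, 80, 81, 82, 90, 94]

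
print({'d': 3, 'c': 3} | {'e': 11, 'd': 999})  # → {'d': 999, 'c': 3, 'e': 11}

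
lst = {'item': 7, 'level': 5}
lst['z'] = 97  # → {'item': 7, 'level': 5, 'z': 97}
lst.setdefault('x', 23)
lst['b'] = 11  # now {'item': 7, 'level': 5, 'z': 97, 'x': 23, 'b': 11}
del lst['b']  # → {'item': 7, 'level': 5, 'z': 97, 'x': 23}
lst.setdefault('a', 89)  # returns 89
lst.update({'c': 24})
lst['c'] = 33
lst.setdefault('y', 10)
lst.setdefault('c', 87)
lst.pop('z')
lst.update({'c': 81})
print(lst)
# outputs {'item': 7, 'level': 5, 'x': 23, 'a': 89, 'c': 81, 'y': 10}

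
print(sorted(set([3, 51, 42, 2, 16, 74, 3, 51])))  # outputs [2, 3, 16, 42, 51, 74]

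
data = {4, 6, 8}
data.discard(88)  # {4, 6, 8}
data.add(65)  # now {4, 6, 8, 65}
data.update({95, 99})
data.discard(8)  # {4, 6, 65, 95, 99}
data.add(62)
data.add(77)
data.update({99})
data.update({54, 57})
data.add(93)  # {4, 6, 54, 57, 62, 65, 77, 93, 95, 99}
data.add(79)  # {4, 6, 54, 57, 62, 65, 77, 79, 93, 95, 99}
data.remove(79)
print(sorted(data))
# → [4, 6, 54, 57, 62, 65, 77, 93, 95, 99]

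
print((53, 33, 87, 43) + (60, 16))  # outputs (53, 33, 87, 43, 60, 16)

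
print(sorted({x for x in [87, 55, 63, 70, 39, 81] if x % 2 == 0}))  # [70]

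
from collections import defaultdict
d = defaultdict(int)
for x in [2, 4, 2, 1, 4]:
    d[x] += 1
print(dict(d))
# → {2: 2, 4: 2, 1: 1}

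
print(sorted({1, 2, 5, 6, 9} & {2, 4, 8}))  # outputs [2]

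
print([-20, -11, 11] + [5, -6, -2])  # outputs [-20, -11, 11, 5, -6, -2]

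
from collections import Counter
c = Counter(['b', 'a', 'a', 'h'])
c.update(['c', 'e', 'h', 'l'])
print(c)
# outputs Counter({'a': 2, 'h': 2, 'b': 1, 'c': 1, 'e': 1, 'l': 1})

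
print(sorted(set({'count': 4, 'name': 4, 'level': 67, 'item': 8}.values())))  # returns [4, 8, 67]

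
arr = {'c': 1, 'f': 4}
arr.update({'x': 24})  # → {'c': 1, 'f': 4, 'x': 24}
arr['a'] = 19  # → {'c': 1, 'f': 4, 'x': 24, 'a': 19}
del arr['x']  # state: {'c': 1, 'f': 4, 'a': 19}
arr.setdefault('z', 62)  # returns 62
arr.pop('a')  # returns 19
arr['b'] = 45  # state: {'c': 1, 'f': 4, 'z': 62, 'b': 45}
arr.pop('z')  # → 62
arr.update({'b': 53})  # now {'c': 1, 'f': 4, 'b': 53}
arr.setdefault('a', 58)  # 58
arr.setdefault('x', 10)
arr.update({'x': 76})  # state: {'c': 1, 'f': 4, 'b': 53, 'a': 58, 'x': 76}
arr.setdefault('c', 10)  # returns 1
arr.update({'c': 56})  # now {'c': 56, 'f': 4, 'b': 53, 'a': 58, 'x': 76}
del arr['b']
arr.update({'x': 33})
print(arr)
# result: {'c': 56, 'f': 4, 'a': 58, 'x': 33}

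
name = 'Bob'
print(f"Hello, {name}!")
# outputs Hello, Bob!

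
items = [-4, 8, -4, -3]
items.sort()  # [-4, -4, -3, 8]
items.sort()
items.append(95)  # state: [-4, -4, -3, 8, 95]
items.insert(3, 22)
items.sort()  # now [-4, -4, -3, 8, 22, 95]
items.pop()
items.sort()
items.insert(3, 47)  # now [-4, -4, -3, 47, 8, 22]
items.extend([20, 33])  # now [-4, -4, -3, 47, 8, 22, 20, 33]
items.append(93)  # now [-4, -4, -3, 47, 8, 22, 20, 33, 93]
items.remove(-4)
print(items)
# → [-4, -3, 47, 8, 22, 20, 33, 93]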